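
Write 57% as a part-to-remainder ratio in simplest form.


57% means 57 parts out of 100; remainder = 43
Part : remainder = 57:43
GCD = 1
= 57:43

57:43


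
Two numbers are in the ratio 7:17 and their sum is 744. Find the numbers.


Let A = 7k, B = 17k.
7k + 17k = 744
24k = 744 → k = 744/24 = 31
A = 7×31 = 217, B = 17×31 = 527
= A = 217, B = 527

A = 217, B = 527


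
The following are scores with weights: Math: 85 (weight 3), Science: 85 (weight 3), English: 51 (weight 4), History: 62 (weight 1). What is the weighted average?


Numerator = 85×3 + 85×3 + 51×4 + 62×1
= 255 + 255 + 204 + 62
= 776
Total weight = 11
Weighted avg = 776/11
= 70.55

70.55


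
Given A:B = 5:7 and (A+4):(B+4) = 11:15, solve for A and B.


Let A = 5k, B = 7k.
(5k + 4) / (7k + 4) = 11/15
Cross-multiply: 15(5k + 4) = 11(7k + 4)
75k + 60 = 77k + 44
75k - 77k = 44 - 60
-2k = -16
k = -16/-2 = 8
A = 5×8 = 40, B = 7×8 = 56
= A = 40, B = 56

A = 40, B = 56


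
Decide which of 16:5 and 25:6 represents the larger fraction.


16/5 = 3.2000
25/6 = 4.1667
3.2000 < 4.1667, so 16:5 is less
= 25:6

25:6


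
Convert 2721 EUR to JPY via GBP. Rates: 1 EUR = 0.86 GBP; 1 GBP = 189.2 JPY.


Step 1: 2721 EUR × 0.86 = 2340.06 GBP
Step 2: 2340.06 GBP × 189.2 = 442739.35 JPY
Implied rate EUR→JPY = 0.86 × 189.2 = 162.7120
= 442739.35 JPY

442739.35 JPY


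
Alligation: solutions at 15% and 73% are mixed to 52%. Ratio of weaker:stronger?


Let x parts of 15% mix with y parts of 73%.
15x + 73y = 52(x + y)
15x + 73y = 52x + 52y
x(15 - 52) = y(52 - 73)
x/y = (73 - 52)/(52 - 15) = 21/37
Simplify: 21:37
= 21:37

21:37


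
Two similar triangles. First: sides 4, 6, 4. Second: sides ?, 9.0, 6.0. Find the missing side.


Scale factor = 9.0/6 = 1.5
Missing side = 4 × 1.5
= 6.0

6.0


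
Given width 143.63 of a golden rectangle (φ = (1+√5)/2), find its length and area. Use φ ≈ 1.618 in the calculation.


φ = (1 + √5) / 2 ≈ 1.618
Length = width × φ = 143.63 × 1.618 = 232.39334
≈ 232.39
Area = width × length = 143.63 × 232.39334 = 33378.6554242 ≈ 33378.66
= Length: 232.39, Area: 33378.66

Length: 232.39, Area: 33378.66


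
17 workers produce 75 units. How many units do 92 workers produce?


Direct proportion: y/x = constant
k = 75/17 ≈ 4.4118
y₂ = k × 92 = 75 × 92 / 17 = 6900/17
≈ 405.88

405.88


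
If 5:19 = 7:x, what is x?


Cross multiply: 5 × x = 19 × 7
5x = 133
x = 133 / 5
= 26.60

26.60


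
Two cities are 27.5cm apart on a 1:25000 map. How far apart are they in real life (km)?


Real distance = map distance × scale
= 27.5cm × 25000
= 687500 cm = 6875.0 m
= 6.875 km

6.875 km


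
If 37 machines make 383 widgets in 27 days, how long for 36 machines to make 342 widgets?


Days ∝ work / workers, so d₂ = d₁ × (m₁/m₂) × (w₂/w₁)
Workers factor (inverse): 37/36 ≈ 1.0278
Work factor (direct): 342/383 ≈ 0.8930
d₂ = 27 × 37/36 × 342/383 = (27 × 37 × 342) / (36 × 383) = 341658/13788
≈ 24.78 days

24.78 days


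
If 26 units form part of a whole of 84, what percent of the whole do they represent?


Percentage = (part / whole) × 100
= (26 / 84) × 100
≈ 30.95%

30.95%


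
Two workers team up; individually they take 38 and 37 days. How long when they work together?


Rate of A = 1/38 per day
Rate of B = 1/37 per day
Combined rate = 1/38 + 1/37 = 75/1406 ≈ 0.0533 per day
Days = 1 / combined rate = 1406/75
≈ 18.75 days

18.75 days


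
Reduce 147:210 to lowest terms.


GCD(147, 210) = 21
147/21 : 210/21
= 7:10

7:10


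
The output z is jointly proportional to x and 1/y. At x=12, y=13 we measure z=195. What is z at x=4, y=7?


z = k·x/y
Solve for k using the known point: k = z·y/x = 195×13/12 = 2535/12 = 211.2500
Now evaluate at x=4, y=7:
z = k × 4 / 7 = (2535 × 4) / (12 × 7) = 10140/84
≈ 120.7143

120.7143


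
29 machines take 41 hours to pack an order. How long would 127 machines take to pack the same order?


Inverse proportion: x × y = constant
k = 29 × 41 = 1189
y₂ = k / 127 = 1189 / 127
= 9.36

9.36


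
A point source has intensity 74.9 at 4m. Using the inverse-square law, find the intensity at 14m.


I₁d₁² = I₂d₂²
I₂ = I₁ × (d₁/d₂)²
= 74.9 × (4/14)²
= 74.9 × 16/196
= 1198.4/196
≈ 6.1143

6.1143


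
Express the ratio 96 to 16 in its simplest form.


GCD(96, 16) = 16
96/16 : 16/16
= 6:1

6:1


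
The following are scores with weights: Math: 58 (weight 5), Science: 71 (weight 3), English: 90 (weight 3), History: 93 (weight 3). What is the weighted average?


Numerator = 58×5 + 71×3 + 90×3 + 93×3
= 290 + 213 + 270 + 279
= 1052
Total weight = 14
Weighted avg = 1052/14
= 75.14

75.14


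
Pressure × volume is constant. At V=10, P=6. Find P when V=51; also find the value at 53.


Inverse proportion: x × y = constant
k = 10 × 6 = 60
At x=51: k/51 = 1.18
At x=53: k/53 = 1.13
= 1.18 and 1.13

1.18 and 1.13


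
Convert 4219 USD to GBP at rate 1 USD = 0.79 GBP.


Amount × rate = 4219 × 0.79
= 3333.01 GBP

3333.01 GBP


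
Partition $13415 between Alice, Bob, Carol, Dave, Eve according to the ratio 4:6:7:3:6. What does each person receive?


Total parts = 4 + 6 + 7 + 3 + 6 = 26
Alice: 13415 × 4/26 = 2063.85
Bob: 13415 × 6/26 = 3095.77
Carol: 13415 × 7/26 = 3611.73
Dave: 13415 × 3/26 = 1547.88
Eve: 13415 × 6/26 = 3095.77
= Alice: $2063.85, Bob: $3095.77, Carol: $3611.73, Dave: $1547.88, Eve: $3095.77

Alice: $2063.85, Bob: $3095.77, Carol: $3611.73, Dave: $1547.88, Eve: $3095.77


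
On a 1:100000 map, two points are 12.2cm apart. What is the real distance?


Real distance = map distance × scale
= 12.2cm × 100000
= 1220000 cm = 12200.0 m
= 12.200 km

12.200 km


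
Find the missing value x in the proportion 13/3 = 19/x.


Cross multiply: 13 × x = 3 × 19
13x = 57
x = 57 / 13
= 4.38

4.38


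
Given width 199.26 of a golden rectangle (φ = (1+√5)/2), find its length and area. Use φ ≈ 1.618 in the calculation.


φ = (1 + √5) / 2 ≈ 1.618
Length = width × φ = 199.26 × 1.618 = 322.40268
≈ 322.40
Area = width × length = 199.26 × 322.40268 = 64241.9580168 ≈ 64241.96
= Length: 322.40, Area: 64241.96

Length: 322.40, Area: 64241.96


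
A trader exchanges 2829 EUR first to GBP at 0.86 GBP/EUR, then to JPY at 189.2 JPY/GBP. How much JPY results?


Step 1: 2829 EUR × 0.86 = 2432.94 GBP
Step 2: 2432.94 GBP × 189.2 = 460312.25 JPY
Implied rate EUR→JPY = 0.86 × 189.2 = 162.7120
= 460312.25 JPY

460312.25 JPY


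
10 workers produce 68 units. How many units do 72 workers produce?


Direct proportion: y/x = constant
k = 68/10 = 6.8000
y₂ = k × 72 = 68 × 72 / 10 = 4896/10
= 489.60

489.60


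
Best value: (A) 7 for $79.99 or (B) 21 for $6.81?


Deal A: $79.99/7 = $11.4271/unit
Deal B: $6.81/21 = $0.3243/unit
B is cheaper per unit
= Deal B

Deal B


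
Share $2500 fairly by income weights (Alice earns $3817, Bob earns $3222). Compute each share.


Total income = 3817 + 3222 = $7039
Alice: $2500 × 3817/7039 = $1355.66
Bob: $2500 × 3222/7039 = $1144.34
= Alice: $1355.66, Bob: $1144.34

Alice: $1355.66, Bob: $1144.34


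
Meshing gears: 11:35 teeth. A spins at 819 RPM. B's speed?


Gear ratio = 11:35 = 11:35
RPM_B = RPM_A × (teeth_A / teeth_B)
= 819 × (11/35)
= 257.4 RPM

257.4 RPM


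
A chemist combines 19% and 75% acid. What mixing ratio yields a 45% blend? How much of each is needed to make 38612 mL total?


Let x parts of 19% mix with y parts of 75%.
19x + 75y = 45(x + y)
19x + 75y = 45x + 45y
x(19 - 45) = y(45 - 75)
x/y = (75 - 45)/(45 - 19) = 30/26
Simplify: 15:13
Total parts = 28; one part = 38612/28 = 1379.00 mL
19% solution: 15×1379.00 = 20685.00 mL
75% solution: 13×1379.00 = 17927.00 mL
= ratio 15:13; 20685.00 mL and 17927.00 mL

ratio 15:13; 20685.00 mL and 17927.00 mL


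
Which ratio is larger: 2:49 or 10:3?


2/49 = 0.0408
10/3 = 3.3333
0.0408 < 3.3333, so 2:49 is less
= 10:3

10:3


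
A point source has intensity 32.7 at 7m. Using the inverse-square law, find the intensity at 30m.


I₁d₁² = I₂d₂²
I₂ = I₁ × (d₁/d₂)²
= 32.7 × (7/30)²
= 32.7 × 49/900
= 1602.3/900
≈ 1.7803

1.7803


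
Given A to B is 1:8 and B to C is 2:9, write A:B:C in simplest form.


Match B: multiply A:B by 2 → 2:16
Multiply B:C by 8 → 16:72
Combined: 2:16:72
GCD = 2
= 1:8:36

1:8:36


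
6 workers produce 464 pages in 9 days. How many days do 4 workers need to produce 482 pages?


Days ∝ work / workers, so d₂ = d₁ × (m₁/m₂) × (w₂/w₁)
Workers factor (inverse): 6/4 = 1.5000
Work factor (direct): 482/464 ≈ 1.0388
d₂ = 9 × 6/4 × 482/464 = (9 × 6 × 482) / (4 × 464) = 26028/1856
≈ 14.02 days

14.02 days


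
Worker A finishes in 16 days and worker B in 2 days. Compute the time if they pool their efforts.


Rate of A = 1/16 per day
Rate of B = 1/2 per day
Combined rate = 1/16 + 1/2 = 18/32 = 0.5625 per day
Days = 1 / combined rate = 32/18
≈ 1.78 days

1.78 days


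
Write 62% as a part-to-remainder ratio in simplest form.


62% means 62 parts out of 100; remainder = 38
Part : remainder = 62:38
GCD = 2
= 31:19

31:19


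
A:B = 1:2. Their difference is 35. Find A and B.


Let A = 1k, B = 2k.
2k - 1k = 35
1k = 35 → k = 35/1 = 35
A = 1×35 = 35, B = 2×35 = 70
= A = 35, B = 70

A = 35, B = 70


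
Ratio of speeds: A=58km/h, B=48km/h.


Ratio = 58:48
GCD = 2
Simplified = 29:24
Time ratio (same distance) = 24:29
Speed ratio = 29:24

29:24


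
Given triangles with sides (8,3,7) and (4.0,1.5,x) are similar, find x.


Scale factor = 4.0/8 = 0.5
Missing side = 7 × 0.5
= 3.5

3.5


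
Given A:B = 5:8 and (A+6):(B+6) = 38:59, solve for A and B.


Let A = 5k, B = 8k.
(5k + 6) / (8k + 6) = 38/59
Cross-multiply: 59(5k + 6) = 38(8k + 6)
295k + 354 = 304k + 228
295k - 304k = 228 - 354
-9k = -126
k = -126/-9 = 14
A = 5×14 = 70, B = 8×14 = 112
= A = 70, B = 112

A = 70, B = 112


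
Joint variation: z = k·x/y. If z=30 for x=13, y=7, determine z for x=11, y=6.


z = k·x/y
Solve for k using the known point: k = z·y/x = 30×7/13 = 210/13 ≈ 16.1538
Now evaluate at x=11, y=6:
z = k × 11 / 6 = (210 × 11) / (13 × 6) = 2310/78
≈ 29.6154

29.6154


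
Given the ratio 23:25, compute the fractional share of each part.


Total parts = 23 + 25 = 48
First part: 23/48 = 23/48
Second part: 25/48 = 25/48
= 23/48 and 25/48

23/48 and 25/48


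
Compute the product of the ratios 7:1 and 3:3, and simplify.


Compound ratio = (7×3) : (1×3)
= 21:3
GCD = 3
= 7:1

7:1


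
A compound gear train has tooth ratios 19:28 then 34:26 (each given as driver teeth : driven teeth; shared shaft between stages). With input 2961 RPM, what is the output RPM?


Stage 1: RPM_B = RPM_A × t_A/t_B = 2961 × 19/28 = 56259/28 = 2009.25
B and C share a shaft → RPM_C = RPM_B
Stage 2: RPM_D = RPM_C × t_C/t_D = RPM_A × (t_A×t_C)/(t_B×t_D)
Overall ratio = (19×34)/(28×26) = 646/728
RPM_D = 2961 × 646/728 = 1912806/728
≈ 2627.48 RPM

2627.48 RPM


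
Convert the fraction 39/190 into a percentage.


Percentage = (part / whole) × 100
= (39 / 190) × 100
≈ 20.53%

20.53%


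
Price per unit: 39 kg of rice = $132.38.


Unit rate = total / quantity
= 132.38 / 39
= $3.39 per unit

$3.39 per unit


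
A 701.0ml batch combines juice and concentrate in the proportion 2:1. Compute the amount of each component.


Total parts = 2 + 1 = 3
juice: 701.0 × 2/3 = 467.3ml
concentrate: 701.0 × 1/3 = 233.7ml
= 467.3ml and 233.7ml

467.3ml and 233.7ml


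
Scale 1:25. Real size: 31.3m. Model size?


Model size = real / scale
= 31.3 / 25
= 1.2520 m

1.2520 m


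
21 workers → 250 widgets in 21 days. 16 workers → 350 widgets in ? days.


Days ∝ work / workers, so d₂ = d₁ × (m₁/m₂) × (w₂/w₁)
Workers factor (inverse): 21/16 = 1.3125
Work factor (direct): 350/250 = 1.4000
d₂ = 21 × 21/16 × 350/250 = (21 × 21 × 350) / (16 × 250) = 154350/4000
≈ 38.59 days

38.59 days


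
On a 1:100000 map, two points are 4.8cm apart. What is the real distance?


Real distance = map distance × scale
= 4.8cm × 100000
= 480000 cm = 4800.0 m
= 4.800 km

4.800 km


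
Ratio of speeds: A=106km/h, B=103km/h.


Ratio = 106:103
GCD = 1
Simplified = 106:103
Time ratio (same distance) = 103:106
Speed ratio = 106:103

106:103


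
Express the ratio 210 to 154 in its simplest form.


GCD(210, 154) = 14
210/14 : 154/14
= 15:11

15:11


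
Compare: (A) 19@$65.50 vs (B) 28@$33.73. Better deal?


Deal A: $65.50/19 = $3.4474/unit
Deal B: $33.73/28 = $1.2046/unit
B is cheaper per unit
= Deal B

Deal B


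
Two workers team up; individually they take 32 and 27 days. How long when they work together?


Rate of A = 1/32 per day
Rate of B = 1/27 per day
Combined rate = 1/32 + 1/27 = 59/864 ≈ 0.0683 per day
Days = 1 / combined rate = 864/59
≈ 14.64 days

14.64 days


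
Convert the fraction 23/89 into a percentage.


Percentage = (part / whole) × 100
= (23 / 89) × 100
≈ 25.84%

25.84%


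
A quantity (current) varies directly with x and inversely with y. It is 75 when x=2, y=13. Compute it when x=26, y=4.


z = k·x/y
Solve for k using the known point: k = z·y/x = 75×13/2 = 975/2 = 487.5000
Now evaluate at x=26, y=4:
z = k × 26 / 4 = (975 × 26) / (2 × 4) = 25350/8
= 3168.7500

3168.7500


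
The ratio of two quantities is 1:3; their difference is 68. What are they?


Let A = 1k, B = 3k.
3k - 1k = 68
2k = 68 → k = 68/2 = 34
A = 1×34 = 34, B = 3×34 = 102
= A = 34, B = 102

A = 34, B = 102


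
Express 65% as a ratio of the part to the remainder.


65% means 65 parts out of 100; remainder = 35
Part : remainder = 65:35
GCD = 5
= 13:7

13:7


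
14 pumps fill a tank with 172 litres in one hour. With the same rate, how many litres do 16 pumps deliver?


Direct proportion: y/x = constant
k = 172/14 ≈ 12.2857
y₂ = k × 16 = 172 × 16 / 14 = 2752/14
≈ 196.57

196.57


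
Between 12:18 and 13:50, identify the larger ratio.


12/18 = 0.6667
13/50 = 0.2600
0.6667 > 0.2600, so 12:18 is greater
= 12:18

12:18


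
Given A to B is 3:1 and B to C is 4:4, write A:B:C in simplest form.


Match B: multiply A:B by 4 → 12:4
Multiply B:C by 1 → 4:4
Combined: 12:4:4
GCD = 4
= 3:1:1

3:1:1


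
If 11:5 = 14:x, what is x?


Cross multiply: 11 × x = 5 × 14
11x = 70
x = 70 / 11
= 6.36

6.36


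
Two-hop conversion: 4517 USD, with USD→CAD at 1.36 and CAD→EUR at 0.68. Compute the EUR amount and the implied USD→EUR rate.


Step 1: 4517 USD × 1.36 = 6143.12 CAD
Step 2: 6143.12 CAD × 0.68 = 4177.32 EUR
Implied rate USD→EUR = 1.36 × 0.68 = 0.9248
= 4177.32 EUR; implied rate 0.9248 EUR/USD

4177.32 EUR; implied rate 0.9248 EUR/USD


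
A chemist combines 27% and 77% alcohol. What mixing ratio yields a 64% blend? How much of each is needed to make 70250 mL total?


Let x parts of 27% mix with y parts of 77%.
27x + 77y = 64(x + y)
27x + 77y = 64x + 64y
x(27 - 64) = y(64 - 77)
x/y = (77 - 64)/(64 - 27) = 13/37
Simplify: 13:37
Total parts = 50; one part = 70250/50 = 1405.00 mL
27% solution: 13×1405.00 = 18265.00 mL
77% solution: 37×1405.00 = 51985.00 mL
= ratio 13:37; 18265.00 mL and 51985.00 mL

ratio 13:37; 18265.00 mL and 51985.00 mL


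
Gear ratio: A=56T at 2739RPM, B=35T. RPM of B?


Gear ratio = 56:35 = 8:5
RPM_B = RPM_A × (teeth_A / teeth_B)
= 2739 × (56/35)
= 4382.4 RPM

4382.4 RPM


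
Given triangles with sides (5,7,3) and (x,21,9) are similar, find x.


Scale factor = 21/7 = 3
Missing side = 5 × 3
= 15.0

15.0


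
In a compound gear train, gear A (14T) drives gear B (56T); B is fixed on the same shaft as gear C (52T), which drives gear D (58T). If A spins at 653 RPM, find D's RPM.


Stage 1: RPM_B = RPM_A × t_A/t_B = 653 × 14/56 = 9142/56 = 163.25
B and C share a shaft → RPM_C = RPM_B
Stage 2: RPM_D = RPM_C × t_C/t_D = RPM_A × (t_A×t_C)/(t_B×t_D)
Overall ratio = (14×52)/(56×58) = 728/3248
RPM_D = 653 × 728/3248 = 475384/3248
≈ 146.36 RPM

146.36 RPM


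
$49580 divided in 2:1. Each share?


Total parts = 2 + 1 = 3
Part 1: 49580 × 2/3 = 33053.33
Part 2: 49580 × 1/3 = 16526.67
= Part 1: $33053.33, Part 2: $16526.67

Part 1: $33053.33, Part 2: $16526.67


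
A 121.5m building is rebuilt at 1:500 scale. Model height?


Model size = real / scale
= 121.5 / 500
= 0.2430 m

0.2430 m


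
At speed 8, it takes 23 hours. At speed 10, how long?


Inverse proportion: x × y = constant
k = 8 × 23 = 184
y₂ = k / 10 = 184 / 10
= 18.40

18.40


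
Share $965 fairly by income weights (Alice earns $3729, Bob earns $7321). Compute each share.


Total income = 3729 + 7321 = $11050
Alice: $965 × 3729/11050 = $325.65
Bob: $965 × 7321/11050 = $639.35
= Alice: $325.65, Bob: $639.35

Alice: $325.65, Bob: $639.35


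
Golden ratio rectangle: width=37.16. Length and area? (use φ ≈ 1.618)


φ = (1 + √5) / 2 ≈ 1.618
Length = width × φ = 37.16 × 1.618 = 60.12488
≈ 60.12
Area = width × length = 37.16 × 60.12488 = 2234.2405408 ≈ 2234.24
= Length: 60.12, Area: 2234.24

Length: 60.12, Area: 2234.24


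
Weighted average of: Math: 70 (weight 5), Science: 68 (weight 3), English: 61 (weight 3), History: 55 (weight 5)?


Numerator = 70×5 + 68×3 + 61×3 + 55×5
= 350 + 204 + 183 + 275
= 1012
Total weight = 16
Weighted avg = 1012/16
= 63.25

63.25


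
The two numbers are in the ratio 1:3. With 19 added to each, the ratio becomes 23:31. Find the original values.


Let A = 1k, B = 3k.
(1k + 19) / (3k + 19) = 23/31
Cross-multiply: 31(1k + 19) = 23(3k + 19)
31k + 589 = 69k + 437
31k - 69k = 437 - 589
-38k = -152
k = -152/-38 = 4
A = 1×4 = 4, B = 3×4 = 12
= A = 4, B = 12

A = 4, B = 12


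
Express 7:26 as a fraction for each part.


Total parts = 7 + 26 = 33
First part: 7/33 = 7/33
Second part: 26/33 = 26/33
= 7/33 and 26/33

7/33 and 26/33


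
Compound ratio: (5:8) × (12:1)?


Compound ratio = (5×12) : (8×1)
= 60:8
GCD = 4
= 15:2

15:2


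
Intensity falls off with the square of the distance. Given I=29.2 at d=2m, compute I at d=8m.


I₁d₁² = I₂d₂²
I₂ = I₁ × (d₁/d₂)²
= 29.2 × (2/8)²
= 29.2 × 4/64
= 116.8/64
= 1.8250

1.8250


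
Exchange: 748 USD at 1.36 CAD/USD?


Amount × rate = 748 × 1.36
= 1017.28 CAD

1017.28 CAD


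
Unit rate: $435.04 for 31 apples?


Unit rate = total / quantity
= 435.04 / 31
= $14.03 per unit

$14.03 per unit


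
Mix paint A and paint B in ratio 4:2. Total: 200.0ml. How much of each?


Total parts = 4 + 2 = 6
paint A: 200.0 × 4/6 = 133.3ml
paint B: 200.0 × 2/6 = 66.7ml
= 133.3ml and 66.7ml

133.3ml and 66.7ml


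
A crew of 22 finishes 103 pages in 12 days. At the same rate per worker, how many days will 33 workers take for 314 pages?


Days ∝ work / workers, so d₂ = d₁ × (m₁/m₂) × (w₂/w₁)
Workers factor (inverse): 22/33 ≈ 0.6667
Work factor (direct): 314/103 ≈ 3.0485
d₂ = 12 × 22/33 × 314/103 = (12 × 22 × 314) / (33 × 103) = 82896/3399
≈ 24.39 days

24.39 days


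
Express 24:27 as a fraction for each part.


Total parts = 24 + 27 = 51
First part: 24/51 = 8/17
Second part: 27/51 = 9/17
= 8/17 and 9/17

8/17 and 9/17


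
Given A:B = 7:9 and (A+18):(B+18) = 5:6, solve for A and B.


Let A = 7k, B = 9k.
(7k + 18) / (9k + 18) = 5/6
Cross-multiply: 6(7k + 18) = 5(9k + 18)
42k + 108 = 45k + 90
42k - 45k = 90 - 108
-3k = -18
k = -18/-3 = 6
A = 7×6 = 42, B = 9×6 = 54
= A = 42, B = 54

A = 42, B = 54


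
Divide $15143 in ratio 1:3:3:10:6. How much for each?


Total parts = 1 + 3 + 3 + 10 + 6 = 23
Part 1: 15143 × 1/23 = 658.39
Part 2: 15143 × 3/23 = 1975.17
Part 3: 15143 × 3/23 = 1975.17
Part 4: 15143 × 10/23 = 6583.91
Part 5: 15143 × 6/23 = 3950.35
= Part 1: $658.39, Part 2: $1975.17, Part 3: $1975.17, Part 4: $6583.91, Part 5: $3950.35

Part 1: $658.39, Part 2: $1975.17, Part 3: $1975.17, Part 4: $6583.91, Part 5: $3950.35


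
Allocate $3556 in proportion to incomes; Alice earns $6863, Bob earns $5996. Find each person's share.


Total income = 6863 + 5996 = $12859
Alice: $3556 × 6863/12859 = $1897.88
Bob: $3556 × 5996/12859 = $1658.12
= Alice: $1897.88, Bob: $1658.12

Alice: $1897.88, Bob: $1658.12


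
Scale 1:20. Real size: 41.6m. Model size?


Model size = real / scale
= 41.6 / 20
= 2.0800 m

2.0800 m


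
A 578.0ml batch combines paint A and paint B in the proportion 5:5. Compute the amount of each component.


Total parts = 5 + 5 = 10
paint A: 578.0 × 5/10 = 289.0ml
paint B: 578.0 × 5/10 = 289.0ml
= 289.0ml and 289.0ml

289.0ml and 289.0ml


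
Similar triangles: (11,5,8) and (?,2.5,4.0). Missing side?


Scale factor = 2.5/5 = 0.5
Missing side = 11 × 0.5
= 5.5

5.5


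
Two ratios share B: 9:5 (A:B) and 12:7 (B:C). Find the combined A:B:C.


Match B: multiply A:B by 12 → 108:60
Multiply B:C by 5 → 60:35
Combined: 108:60:35
GCD = 1
= 108:60:35

108:60:35


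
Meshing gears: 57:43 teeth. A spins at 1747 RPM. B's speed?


Gear ratio = 57:43 = 57:43
RPM_B = RPM_A × (teeth_A / teeth_B)
= 1747 × (57/43)
= 2315.8 RPM

2315.8 RPM


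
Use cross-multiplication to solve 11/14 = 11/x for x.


Cross multiply: 11 × x = 14 × 11
11x = 154
x = 154 / 11
= 14.00

14.00


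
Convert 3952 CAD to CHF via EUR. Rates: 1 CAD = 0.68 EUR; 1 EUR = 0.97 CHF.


Step 1: 3952 CAD × 0.68 = 2687.36 EUR
Step 2: 2687.36 EUR × 0.97 = 2606.74 CHF
Implied rate CAD→CHF = 0.68 × 0.97 = 0.6596
= 2606.74 CHF

2606.74 CHF


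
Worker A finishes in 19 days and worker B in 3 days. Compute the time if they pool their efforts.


Rate of A = 1/19 per day
Rate of B = 1/3 per day
Combined rate = 1/19 + 1/3 = 22/57 ≈ 0.3860 per day
Days = 1 / combined rate = 57/22
≈ 2.59 days

2.59 days


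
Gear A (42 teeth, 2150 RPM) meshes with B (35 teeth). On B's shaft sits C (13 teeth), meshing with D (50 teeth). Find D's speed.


Stage 1: RPM_B = RPM_A × t_A/t_B = 2150 × 42/35 = 90300/35 = 2580.00
B and C share a shaft → RPM_C = RPM_B
Stage 2: RPM_D = RPM_C × t_C/t_D = RPM_A × (t_A×t_C)/(t_B×t_D)
Overall ratio = (42×13)/(35×50) = 546/1750
RPM_D = 2150 × 546/1750 = 1173900/1750
= 670.80 RPM

670.80 RPM


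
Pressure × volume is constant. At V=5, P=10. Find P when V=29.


Inverse proportion: x × y = constant
k = 5 × 10 = 50
y₂ = k / 29 = 50 / 29
= 1.72

1.72


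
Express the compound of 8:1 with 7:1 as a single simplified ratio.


Compound ratio = (8×7) : (1×1)
= 56:1
GCD = 1
= 56:1

56:1


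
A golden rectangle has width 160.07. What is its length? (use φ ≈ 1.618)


φ = (1 + √5) / 2 ≈ 1.618
Length = width × φ = 160.07 × 1.618 = 258.99326
≈ 258.99

258.99


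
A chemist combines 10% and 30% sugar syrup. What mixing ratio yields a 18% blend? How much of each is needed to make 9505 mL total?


Let x parts of 10% mix with y parts of 30%.
10x + 30y = 18(x + y)
10x + 30y = 18x + 18y
x(10 - 18) = y(18 - 30)
x/y = (30 - 18)/(18 - 10) = 12/8
Simplify: 3:2
Total parts = 5; one part = 9505/5 = 1901.00 mL
10% solution: 3×1901.00 = 5703.00 mL
30% solution: 2×1901.00 = 3802.00 mL
= ratio 3:2; 5703.00 mL and 3802.00 mL

ratio 3:2; 5703.00 mL and 3802.00 mL


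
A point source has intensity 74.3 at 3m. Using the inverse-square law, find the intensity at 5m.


I₁d₁² = I₂d₂²
I₂ = I₁ × (d₁/d₂)²
= 74.3 × (3/5)²
= 74.3 × 9/25
= 668.7/25
= 26.7480

26.7480


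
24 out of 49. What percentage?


Percentage = (part / whole) × 100
= (24 / 49) × 100
≈ 48.98%

48.98%


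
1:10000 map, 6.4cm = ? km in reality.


Real distance = map distance × scale
= 6.4cm × 10000
= 64000 cm = 640.0 m
= 0.640 km

0.640 km


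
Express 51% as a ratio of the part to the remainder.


51% means 51 parts out of 100; remainder = 49
Part : remainder = 51:49
GCD = 1
= 51:49

51:49


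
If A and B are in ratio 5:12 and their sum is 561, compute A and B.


Let A = 5k, B = 12k.
5k + 12k = 561
17k = 561 → k = 561/17 = 33
A = 5×33 = 165, B = 12×33 = 396
= A = 165, B = 396

A = 165, B = 396


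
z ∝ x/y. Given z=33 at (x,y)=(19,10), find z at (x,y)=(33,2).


z = k·x/y
Solve for k using the known point: k = z·y/x = 33×10/19 = 330/19 ≈ 17.3684
Now evaluate at x=33, y=2:
z = k × 33 / 2 = (330 × 33) / (19 × 2) = 10890/38
≈ 286.5789

286.5789


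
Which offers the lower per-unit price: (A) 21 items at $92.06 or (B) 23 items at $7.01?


Deal A: $92.06/21 = $4.3838/unit
Deal B: $7.01/23 = $0.3048/unit
B is cheaper per unit
= Deal B

Deal B


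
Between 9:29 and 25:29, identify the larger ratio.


9/29 = 0.3103
25/29 = 0.8621
0.3103 < 0.8621, so 9:29 is less
= 25:29

25:29


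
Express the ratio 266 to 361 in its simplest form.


GCD(266, 361) = 19
266/19 : 361/19
= 14:19

14:19


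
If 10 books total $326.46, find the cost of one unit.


Unit rate = total / quantity
= 326.46 / 10
= $32.65 per unit

$32.65 per unit


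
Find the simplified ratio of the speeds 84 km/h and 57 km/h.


Ratio = 84:57
GCD = 3
Simplified = 28:19
Time ratio (same distance) = 19:28
Speed ratio = 28:19

28:19


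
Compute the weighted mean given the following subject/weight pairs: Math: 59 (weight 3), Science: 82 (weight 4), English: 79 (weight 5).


Numerator = 59×3 + 82×4 + 79×5
= 177 + 328 + 395
= 900
Total weight = 12
Weighted avg = 900/12
= 75.00

75.00


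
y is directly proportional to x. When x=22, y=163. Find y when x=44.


Direct proportion: y/x = constant
k = 163/22 ≈ 7.4091
y₂ = k × 44 = 163 × 44 / 22 = 7172/22
= 326.00

326.00


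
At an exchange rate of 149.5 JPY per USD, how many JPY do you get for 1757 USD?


Amount × rate = 1757 × 149.5
= 262671.50 JPY

262671.50 JPY


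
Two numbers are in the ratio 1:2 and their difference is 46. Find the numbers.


Let A = 1k, B = 2k.
2k - 1k = 46
1k = 46 → k = 46/1 = 46
A = 1×46 = 46, B = 2×46 = 92
= A = 46, B = 92

A = 46, B = 92


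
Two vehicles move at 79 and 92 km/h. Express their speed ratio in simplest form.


Ratio = 79:92
GCD = 1
Simplified = 79:92
Time ratio (same distance) = 92:79
Speed ratio = 79:92

79:92


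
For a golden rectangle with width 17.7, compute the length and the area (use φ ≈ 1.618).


φ = (1 + √5) / 2 ≈ 1.618
Length = width × φ = 17.7 × 1.618 = 28.6386
≈ 28.64
Area = width × length = 17.7 × 28.6386 = 506.90322 ≈ 506.90
= Length: 28.64, Area: 506.90

Length: 28.64, Area: 506.90


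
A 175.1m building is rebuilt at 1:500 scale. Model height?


Model size = real / scale
= 175.1 / 500
= 0.3502 m

0.3502 m


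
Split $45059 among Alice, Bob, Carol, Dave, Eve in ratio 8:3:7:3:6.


Total parts = 8 + 3 + 7 + 3 + 6 = 27
Alice: 45059 × 8/27 = 13350.81
Bob: 45059 × 3/27 = 5006.56
Carol: 45059 × 7/27 = 11681.96
Dave: 45059 × 3/27 = 5006.56
Eve: 45059 × 6/27 = 10013.11
= Alice: $13350.81, Bob: $5006.56, Carol: $11681.96, Dave: $5006.56, Eve: $10013.11

Alice: $13350.81, Bob: $5006.56, Carol: $11681.96, Dave: $5006.56, Eve: $10013.11


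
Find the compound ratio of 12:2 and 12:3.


Compound ratio = (12×12) : (2×3)
= 144:6
GCD = 6
= 24:1

24:1


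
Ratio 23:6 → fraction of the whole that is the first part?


Total parts = 23 + 6 = 29
First part: 23/29 = 23/29
= 23/29

23/29


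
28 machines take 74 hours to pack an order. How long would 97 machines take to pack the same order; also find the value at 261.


Inverse proportion: x × y = constant
k = 28 × 74 = 2072
At x=97: k/97 = 21.36
At x=261: k/261 = 7.94
= 21.36 and 7.94

21.36 and 7.94


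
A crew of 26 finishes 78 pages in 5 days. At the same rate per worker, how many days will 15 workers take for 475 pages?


Days ∝ work / workers, so d₂ = d₁ × (m₁/m₂) × (w₂/w₁)
Workers factor (inverse): 26/15 ≈ 1.7333
Work factor (direct): 475/78 ≈ 6.0897
d₂ = 5 × 26/15 × 475/78 = (5 × 26 × 475) / (15 × 78) = 61750/1170
≈ 52.78 days

52.78 days


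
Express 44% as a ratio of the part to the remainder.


44% means 44 parts out of 100; remainder = 56
Part : remainder = 44:56
GCD = 4
= 11:14

11:14


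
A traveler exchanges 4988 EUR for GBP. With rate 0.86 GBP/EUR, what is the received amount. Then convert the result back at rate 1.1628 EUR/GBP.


Amount × rate = 4988 × 0.86 = 4289.68 GBP
Round-trip: 4289.68 × 1.1628 = 4988.04 EUR
= 4289.68 GBP, then 4988.04 EUR

4289.68 GBP, then 4988.04 EUR


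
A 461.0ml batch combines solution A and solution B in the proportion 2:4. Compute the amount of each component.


Total parts = 2 + 4 = 6
solution A: 461.0 × 2/6 = 153.7ml
solution B: 461.0 × 4/6 = 307.3ml
= 153.7ml and 307.3ml

153.7ml and 307.3ml


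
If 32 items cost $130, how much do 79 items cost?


Direct proportion: y/x = constant
k = 130/32 = 4.0625
y₂ = k × 79 = 130 × 79 / 32 = 10270/32
≈ 320.94

320.94


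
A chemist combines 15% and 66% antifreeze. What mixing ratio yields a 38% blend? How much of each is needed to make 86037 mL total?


Let x parts of 15% mix with y parts of 66%.
15x + 66y = 38(x + y)
15x + 66y = 38x + 38y
x(15 - 38) = y(38 - 66)
x/y = (66 - 38)/(38 - 15) = 28/23
Simplify: 28:23
Total parts = 51; one part = 86037/51 = 1687.00 mL
15% solution: 28×1687.00 = 47236.00 mL
66% solution: 23×1687.00 = 38801.00 mL
= ratio 28:23; 47236.00 mL and 38801.00 mL

ratio 28:23; 47236.00 mL and 38801.00 mL


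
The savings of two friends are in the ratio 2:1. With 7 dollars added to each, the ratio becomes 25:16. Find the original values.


Let A = 2k, B = 1k.
(2k + 7) / (1k + 7) = 25/16
Cross-multiply: 16(2k + 7) = 25(1k + 7)
32k + 112 = 25k + 175
32k - 25k = 175 - 112
7k = 63
k = 63/7 = 9
A = 2×9 = 18, B = 1×9 = 9
= A = 18, B = 9

A = 18, B = 9


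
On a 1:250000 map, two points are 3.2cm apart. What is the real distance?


Real distance = map distance × scale
= 3.2cm × 250000
= 800000 cm = 8000.0 m
= 8.000 km

8.000 km


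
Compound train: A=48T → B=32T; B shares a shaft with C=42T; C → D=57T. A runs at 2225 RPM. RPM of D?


Stage 1: RPM_B = RPM_A × t_A/t_B = 2225 × 48/32 = 106800/32 = 3337.50
B and C share a shaft → RPM_C = RPM_B
Stage 2: RPM_D = RPM_C × t_C/t_D = RPM_A × (t_A×t_C)/(t_B×t_D)
Overall ratio = (48×42)/(32×57) = 2016/1824
RPM_D = 2225 × 2016/1824 = 4485600/1824
≈ 2459.21 RPM

2459.21 RPM


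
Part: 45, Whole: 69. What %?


Percentage = (part / whole) × 100
= (45 / 69) × 100
≈ 65.22%

65.22%


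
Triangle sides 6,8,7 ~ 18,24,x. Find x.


Scale factor = 18/6 = 3
Missing side = 7 × 3
= 21.0

21.0


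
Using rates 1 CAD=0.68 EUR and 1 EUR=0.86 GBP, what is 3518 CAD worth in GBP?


Step 1: 3518 CAD × 0.68 = 2392.24 EUR
Step 2: 2392.24 EUR × 0.86 = 2057.33 GBP
Implied rate CAD→GBP = 0.68 × 0.86 = 0.5848
= 2057.33 GBP

2057.33 GBP


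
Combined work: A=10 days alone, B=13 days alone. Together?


Rate of A = 1/10 per day
Rate of B = 1/13 per day
Combined rate = 1/10 + 1/13 = 23/130 ≈ 0.1769 per day
Days = 1 / combined rate = 130/23
≈ 5.65 days

5.65 days


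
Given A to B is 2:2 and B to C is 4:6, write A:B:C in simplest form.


Match B: multiply A:B by 4 → 8:8
Multiply B:C by 2 → 8:12
Combined: 8:8:12
GCD = 4
= 2:2:3

2:2:3


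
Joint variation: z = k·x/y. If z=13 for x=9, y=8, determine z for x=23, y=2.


z = k·x/y
Solve for k using the known point: k = z·y/x = 13×8/9 = 104/9 ≈ 11.5556
Now evaluate at x=23, y=2:
z = k × 23 / 2 = (104 × 23) / (9 × 2) = 2392/18
≈ 132.8889

132.8889


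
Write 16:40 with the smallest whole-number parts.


GCD(16, 40) = 8
16/8 : 40/8
= 2:5

2:5


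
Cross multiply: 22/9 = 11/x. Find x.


Cross multiply: 22 × x = 9 × 11
22x = 99
x = 99 / 22
= 4.50

4.50


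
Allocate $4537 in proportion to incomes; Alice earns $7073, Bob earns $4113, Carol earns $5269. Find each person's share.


Total income = 7073 + 4113 + 5269 = $16455
Alice: $4537 × 7073/16455 = $1950.18
Bob: $4537 × 4113/16455 = $1134.04
Carol: $4537 × 5269/16455 = $1452.78
= Alice: $1950.18, Bob: $1134.04, Carol: $1452.78

Alice: $1950.18, Bob: $1134.04, Carol: $1452.78


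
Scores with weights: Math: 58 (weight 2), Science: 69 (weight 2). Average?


Numerator = 58×2 + 69×2
= 116 + 138
= 254
Total weight = 4
Weighted avg = 254/4
= 63.50

63.50


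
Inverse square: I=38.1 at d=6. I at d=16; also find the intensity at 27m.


I₁d₁² = I₂d₂²
I at 16m = 38.1 × (6/16)² = 38.1 × 36/256 = 1371.6/256 ≈ 5.3578
I at 27m = 38.1 × (6/27)² = 38.1 × 36/729 = 1371.6/729 ≈ 1.8815
= 5.3578 and 1.8815

5.3578 and 1.8815


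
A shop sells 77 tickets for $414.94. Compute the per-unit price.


Unit rate = total / quantity
= 414.94 / 77
= $5.39 per unit

$5.39 per unit


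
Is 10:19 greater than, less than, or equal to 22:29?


10/19 = 0.5263
22/29 = 0.7586
0.5263 < 0.7586, so 10:19 is less
= less than

less than


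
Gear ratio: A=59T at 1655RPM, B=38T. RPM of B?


Gear ratio = 59:38 = 59:38
RPM_B = RPM_A × (teeth_A / teeth_B)
= 1655 × (59/38)
= 2569.6 RPM

2569.6 RPM


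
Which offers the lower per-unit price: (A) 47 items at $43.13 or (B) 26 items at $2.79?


Deal A: $43.13/47 = $0.9177/unit
Deal B: $2.79/26 = $0.1073/unit
B is cheaper per unit
= Deal B

Deal B


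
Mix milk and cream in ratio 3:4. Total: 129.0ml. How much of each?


Total parts = 3 + 4 = 7
milk: 129.0 × 3/7 = 55.3ml
cream: 129.0 × 4/7 = 73.7ml
= 55.3ml and 73.7ml

55.3ml and 73.7ml


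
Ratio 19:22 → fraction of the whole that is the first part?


Total parts = 19 + 22 = 41
First part: 19/41 = 19/41
= 19/41

19/41


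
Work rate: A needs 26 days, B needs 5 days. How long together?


Rate of A = 1/26 per day
Rate of B = 1/5 per day
Combined rate = 1/26 + 1/5 = 31/130 ≈ 0.2385 per day
Days = 1 / combined rate = 130/31
≈ 4.19 days

4.19 days


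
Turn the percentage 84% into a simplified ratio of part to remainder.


84% means 84 parts out of 100; remainder = 16
Part : remainder = 84:16
GCD = 4
= 21:4

21:4


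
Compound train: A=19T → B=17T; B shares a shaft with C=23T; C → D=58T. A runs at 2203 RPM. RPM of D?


Stage 1: RPM_B = RPM_A × t_A/t_B = 2203 × 19/17 = 41857/17 ≈ 2462.18
B and C share a shaft → RPM_C = RPM_B
Stage 2: RPM_D = RPM_C × t_C/t_D = RPM_A × (t_A×t_C)/(t_B×t_D)
Overall ratio = (19×23)/(17×58) = 437/986
RPM_D = 2203 × 437/986 = 962711/986
≈ 976.38 RPM

976.38 RPM


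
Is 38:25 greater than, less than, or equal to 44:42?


38/25 = 1.5200
44/42 = 1.0476
1.5200 > 1.0476, so 38:25 is greater
= greater than

greater than


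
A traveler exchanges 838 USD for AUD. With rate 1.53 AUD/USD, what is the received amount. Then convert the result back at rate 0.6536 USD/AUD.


Amount × rate = 838 × 1.53 = 1282.14 AUD
Round-trip: 1282.14 × 0.6536 = 838.01 USD
= 1282.14 AUD, then 838.01 USD

1282.14 AUD, then 838.01 USD


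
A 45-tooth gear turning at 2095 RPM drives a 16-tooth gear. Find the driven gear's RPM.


Gear ratio = 45:16 = 45:16
RPM_B = RPM_A × (teeth_A / teeth_B)
= 2095 × (45/16)
= 5892.2 RPM

5892.2 RPM


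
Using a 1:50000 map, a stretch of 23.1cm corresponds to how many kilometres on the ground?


Real distance = map distance × scale
= 23.1cm × 50000
= 1155000 cm = 11550.0 m
= 11.550 km

11.550 km


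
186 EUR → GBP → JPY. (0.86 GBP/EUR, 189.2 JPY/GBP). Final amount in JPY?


Step 1: 186 EUR × 0.86 = 159.96 GBP
Step 2: 159.96 GBP × 189.2 = 30264.43 JPY
Implied rate EUR→JPY = 0.86 × 189.2 = 162.7120
= 30264.43 JPY

30264.43 JPY


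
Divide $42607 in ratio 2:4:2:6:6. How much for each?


Total parts = 2 + 4 + 2 + 6 + 6 = 20
Part 1: 42607 × 2/20 = 4260.70
Part 2: 42607 × 4/20 = 8521.40
Part 3: 42607 × 2/20 = 4260.70
Part 4: 42607 × 6/20 = 12782.10
Part 5: 42607 × 6/20 = 12782.10
= Part 1: $4260.70, Part 2: $8521.40, Part 3: $4260.70, Part 4: $12782.10, Part 5: $12782.10

Part 1: $4260.70, Part 2: $8521.40, Part 3: $4260.70, Part 4: $12782.10, Part 5: $12782.10


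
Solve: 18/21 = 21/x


Cross multiply: 18 × x = 21 × 21
18x = 441
x = 441 / 18
= 24.50

24.50


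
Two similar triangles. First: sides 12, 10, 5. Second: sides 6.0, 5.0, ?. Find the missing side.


Scale factor = 6.0/12 = 0.5
Missing side = 5 × 0.5
= 2.5

2.5


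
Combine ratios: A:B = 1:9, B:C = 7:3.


Match B: multiply A:B by 7 → 7:63
Multiply B:C by 9 → 63:27
Combined: 7:63:27
GCD = 1
= 7:63:27

7:63:27


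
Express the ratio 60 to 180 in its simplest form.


GCD(60, 180) = 60
60/60 : 180/60
= 1:3

1:3


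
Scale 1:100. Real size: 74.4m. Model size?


Model size = real / scale
= 74.4 / 100
= 0.7440 m

0.7440 m


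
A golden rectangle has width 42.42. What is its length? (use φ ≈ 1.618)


φ = (1 + √5) / 2 ≈ 1.618
Length = width × φ = 42.42 × 1.618 = 68.63556
≈ 68.64

68.64


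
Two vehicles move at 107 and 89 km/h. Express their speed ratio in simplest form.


Ratio = 107:89
GCD = 1
Simplified = 107:89
Time ratio (same distance) = 89:107
Speed ratio = 107:89

107:89


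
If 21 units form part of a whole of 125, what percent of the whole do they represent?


Percentage = (part / whole) × 100
= (21 / 125) × 100
= 16.80%

16.80%


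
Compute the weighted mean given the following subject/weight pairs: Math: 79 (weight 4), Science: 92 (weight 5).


Numerator = 79×4 + 92×5
= 316 + 460
= 776
Total weight = 9
Weighted avg = 776/9
= 86.22

86.22


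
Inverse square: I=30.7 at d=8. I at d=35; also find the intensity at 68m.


I₁d₁² = I₂d₂²
I at 35m = 30.7 × (8/35)² = 30.7 × 64/1225 = 1964.8/1225 ≈ 1.6039
I at 68m = 30.7 × (8/68)² = 30.7 × 64/4624 = 1964.8/4624 ≈ 0.4249
= 1.6039 and 0.4249

1.6039 and 0.4249


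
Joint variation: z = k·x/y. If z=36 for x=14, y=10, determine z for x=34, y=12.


z = k·x/y
Solve for k using the known point: k = z·y/x = 36×10/14 = 360/14 ≈ 25.7143
Now evaluate at x=34, y=12:
z = k × 34 / 12 = (360 × 34) / (14 × 12) = 12240/168
≈ 72.8571

72.8571


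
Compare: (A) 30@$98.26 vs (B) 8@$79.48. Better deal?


Deal A: $98.26/30 = $3.2753/unit
Deal B: $79.48/8 = $9.9350/unit
A is cheaper per unit
= Deal A

Deal A


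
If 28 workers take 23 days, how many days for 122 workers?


Inverse proportion: x × y = constant
k = 28 × 23 = 644
y₂ = k / 122 = 644 / 122
= 5.28

5.28


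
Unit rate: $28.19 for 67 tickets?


Unit rate = total / quantity
= 28.19 / 67
= $0.42 per unit

$0.42 per unit


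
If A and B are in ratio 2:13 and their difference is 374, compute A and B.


Let A = 2k, B = 13k.
13k - 2k = 374
11k = 374 → k = 374/11 = 34
A = 2×34 = 68, B = 13×34 = 442
= A = 68, B = 442

A = 68, B = 442


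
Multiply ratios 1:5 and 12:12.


Compound ratio = (1×12) : (5×12)
= 12:60
GCD = 12
= 1:5

1:5


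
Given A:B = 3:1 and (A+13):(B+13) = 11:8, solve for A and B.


Let A = 3k, B = 1k.
(3k + 13) / (1k + 13) = 11/8
Cross-multiply: 8(3k + 13) = 11(1k + 13)
24k + 104 = 11k + 143
24k - 11k = 143 - 104
13k = 39
k = 39/13 = 3
A = 3×3 = 9, B = 1×3 = 3
= A = 9, B = 3

A = 9, B = 3


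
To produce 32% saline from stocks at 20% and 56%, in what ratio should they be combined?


Let x parts of 20% mix with y parts of 56%.
20x + 56y = 32(x + y)
20x + 56y = 32x + 32y
x(20 - 32) = y(32 - 56)
x/y = (56 - 32)/(32 - 20) = 24/12
Simplify: 2:1
= 2:1

2:1


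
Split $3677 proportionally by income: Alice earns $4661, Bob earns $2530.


Total income = 4661 + 2530 = $7191
Alice: $3677 × 4661/7191 = $2383.33
Bob: $3677 × 2530/7191 = $1293.67
= Alice: $2383.33, Bob: $1293.67

Alice: $2383.33, Bob: $1293.67
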